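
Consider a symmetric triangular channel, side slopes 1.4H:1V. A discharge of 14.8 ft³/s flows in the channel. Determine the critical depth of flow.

At critical depth, Q² T / (g A³) = 1, i.e. A³/T = Q²/g = 14.8²/32.2 = 6.802.
At y = 1.33 ft: A³/T = 4.078 — too small.
At y = 1.61 ft: A³/T = 10.6 — too large.
At y = 1.47 ft: A³/T = 6.727 — ≈ 6.802.

y_c = 1.47 ft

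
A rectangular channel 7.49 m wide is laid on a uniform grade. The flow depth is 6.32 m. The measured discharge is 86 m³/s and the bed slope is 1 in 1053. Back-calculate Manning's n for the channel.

n = 0.03

Flow area A = b·y = 7.49 × 6.32 = 47.34 m². Wetted perimeter P = b + 2y = 7.49 + 2×6.32 = 20.13 m.
Hydraulic radius R = A/P = 47.34/20.13 = 2.352 m.
Rearranging Manning's equation: n = (1/Q) A R^(2/3) S^(1/2) = (1/86) × 47.34 × 2.352^(2/3) × √0.0009497 = 0.03.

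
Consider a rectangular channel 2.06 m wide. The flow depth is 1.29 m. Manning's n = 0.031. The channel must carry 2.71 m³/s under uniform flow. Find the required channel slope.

S = 0.0021

Flow area A = b·y = 2.06 × 1.29 = 2.657 m². Wetted perimeter P = b + 2y = 2.06 + 2×1.29 = 4.64 m.
Hydraulic radius R = A/P = 2.657/4.64 = 0.5727 m.
From Manning's equation, S = [nQ / (1 A R^(2/3))]² = [0.031 × 2.71 / (1 × 2.657 × 0.5727^(2/3))]² = 0.0021.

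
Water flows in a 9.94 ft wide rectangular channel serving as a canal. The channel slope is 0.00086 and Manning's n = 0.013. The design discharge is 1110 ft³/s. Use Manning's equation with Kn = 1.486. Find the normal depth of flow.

y_n = 14 ft

Manning's equation rearranged: A R^(2/3) = nQ / (1.486·√S) = 0.013 × 1110 / (1.486 × √0.00086) = 331.1.
At y = 17 ft: A R^(2/3) = 414.8 — too large.
At y = 12.4 ft: A R^(2/3) = 286.7 — too small.
At y = 14 ft: A R^(2/3) = 331 — close enough.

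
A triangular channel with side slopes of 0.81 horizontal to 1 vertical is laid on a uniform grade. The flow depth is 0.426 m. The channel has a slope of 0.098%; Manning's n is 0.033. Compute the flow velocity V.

For a triangular section with side slope z = 0.81: A = zy² = 0.81×0.426² = 0.147 m²; P = 2y√(1+z²) = 2×0.426×1.287 = 1.096 m.
Hydraulic radius R = A/P = 0.147/1.096 = 0.1341 m.
From Manning's equation, V = (1/n) R^(2/3) S^(1/2) = (1/0.033) × 0.1341^(2/3) × 0.00098^(1/2) = 0.248 m/s.

V = 0.248 m/s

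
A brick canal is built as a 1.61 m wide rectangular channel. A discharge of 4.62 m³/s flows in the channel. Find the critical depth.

For a rectangular channel, critical depth y_c = (q²/g)^(1/3) where q = Q/b = 4.62/1.61 = 2.87 m²/s.
So y_c = (2.87²/9.81)^(1/3) = 0.943 m.

y_c = 0.943 m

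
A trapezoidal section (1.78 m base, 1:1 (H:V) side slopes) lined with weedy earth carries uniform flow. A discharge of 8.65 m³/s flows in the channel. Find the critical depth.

y_c = 1.09 m

At critical depth, Q² T / (g A³) = 1, i.e. A³/T = Q²/g = 8.65²/9.81 = 7.627.
At y = 0.963 m: A³/T = 4.973 — too small.
At y = 1.33 m: A³/T = 15.94 — too large.
At y = 1.09 m: A³/T = 7.731 — ≈ 7.627.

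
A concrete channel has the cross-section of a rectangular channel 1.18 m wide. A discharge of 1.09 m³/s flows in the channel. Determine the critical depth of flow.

For a rectangular channel, critical depth y_c = (q²/g)^(1/3) where q = Q/b = 1.09/1.18 = 0.9237 m²/s.
So y_c = (0.9237²/9.81)^(1/3) = 0.443 m.

y_c = 0.443 m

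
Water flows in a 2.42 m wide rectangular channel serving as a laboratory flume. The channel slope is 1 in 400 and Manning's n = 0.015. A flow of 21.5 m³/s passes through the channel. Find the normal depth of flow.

Manning's equation rearranged: A R^(2/3) = nQ / (1·√S) = 0.015 × 21.5 / (√0.0025) = 6.45.
Try y = 3.77 m: A R^(2/3) = 8.605 — over.
Try y = 2.24 m: A R^(2/3) = 4.615 — short.
Try y = 2.95 m: A R^(2/3) = 6.446 — close enough.

y_n = 2.95 m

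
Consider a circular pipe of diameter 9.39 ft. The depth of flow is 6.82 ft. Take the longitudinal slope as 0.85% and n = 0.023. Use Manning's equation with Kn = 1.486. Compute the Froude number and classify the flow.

subcritical

For a circular section of diameter D = 9.39 ft at depth y = 6.82 ft, the central angle is θ = 2 arccos(1 − 2y/D) = 4.081 rad. Then A = (D²/8)(θ − sin θ) = 53.87 ft² and P = Dθ/2 = 19.16 ft.
Hydraulic radius R = A/P = 53.87/19.16 = 2.812 ft.
V = (1.486/n) R^(2/3) √S = (1.486/0.023) × 2.812^(2/3) × √0.0085 = 11.87 ft/s. Hydraulic depth D_h = A/T = 53.87/8.373 = 6.434 ft.
Froude number Fr = V/√(g·D_h) = 11.87/√(32.2×6.434) = 0.824, which is less than 1, so the flow is subcritical.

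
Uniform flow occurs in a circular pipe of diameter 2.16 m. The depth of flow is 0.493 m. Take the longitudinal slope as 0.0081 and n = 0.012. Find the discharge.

For a circular section of diameter D = 2.16 m at depth y = 0.493 m, the central angle is θ = 2 arccos(1 − 2y/D) = 1.992 rad. Then A = (D²/8)(θ − sin θ) = 0.6298 m² and P = Dθ/2 = 2.152 m.
Hydraulic radius R = A/P = 0.6298/2.152 = 0.2927 m.
Manning's equation: Q = (1/n) A R^(2/3) S^(1/2) = (1/0.012) × 0.6298 × 0.2927^(2/3) × 0.0081^(1/2) = 2.08 m³/s.

Q = 2.08 m³/s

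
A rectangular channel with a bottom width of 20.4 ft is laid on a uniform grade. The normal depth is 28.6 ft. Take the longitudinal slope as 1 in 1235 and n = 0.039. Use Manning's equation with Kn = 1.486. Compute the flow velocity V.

V = 4.16 ft/s

Flow area A = b·y = 20.4 × 28.6 = 583.4 ft². Wetted perimeter P = b + 2y = 20.4 + 2×28.6 = 77.6 ft.
Hydraulic radius R = A/P = 583.4/77.6 = 7.519 ft.
From Manning's equation, V = (1.486/n) R^(2/3) S^(1/2) = (1.486/0.039) × 7.519^(2/3) × 0.0008097^(1/2) = 4.16 ft/s.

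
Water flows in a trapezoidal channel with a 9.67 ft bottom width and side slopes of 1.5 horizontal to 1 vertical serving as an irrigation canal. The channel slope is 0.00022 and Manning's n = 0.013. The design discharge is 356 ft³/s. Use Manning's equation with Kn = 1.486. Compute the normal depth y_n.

y_n = 5.37 ft

Manning's equation rearranged: A R^(2/3) = nQ / (1.486·√S) = 0.013 × 356 / (1.486 × √0.00022) = 210.
Trying y = 6.74 ft: A R^(2/3) = 331.7 — too large.
Trying y = 4.75 ft: A R^(2/3) = 165.1 — too small.
Trying y = 5.37 ft: A R^(2/3) = 210.1 — matches.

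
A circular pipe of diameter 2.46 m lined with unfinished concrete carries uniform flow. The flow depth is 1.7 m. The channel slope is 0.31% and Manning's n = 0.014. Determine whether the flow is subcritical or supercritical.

For a circular section of diameter D = 2.46 m at depth y = 1.7 m, the central angle is θ = 2 arccos(1 − 2y/D) = 3.926 rad. Then A = (D²/8)(θ − sin θ) = 3.504 m² and P = Dθ/2 = 4.829 m.
Hydraulic radius R = A/P = 3.504/4.829 = 0.7256 m.
V = (1/n) R^(2/3) √S = (1/0.014) × 0.7256^(2/3) × √0.0031 = 3.211 m/s. Hydraulic depth D_h = A/T = 3.504/2.273 = 1.541 m.
Froude number Fr = V/√(g·D_h) = 3.211/√(9.81×1.541) = 0.826, which is less than 1, so the flow is subcritical.

subcritical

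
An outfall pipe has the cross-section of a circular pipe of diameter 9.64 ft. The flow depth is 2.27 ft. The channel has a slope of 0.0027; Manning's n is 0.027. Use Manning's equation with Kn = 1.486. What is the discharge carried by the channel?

Q = 45.6 ft³/s

For a circular section of diameter D = 9.64 ft at depth y = 2.27 ft, the central angle is θ = 2 arccos(1 − 2y/D) = 2.027 rad. Then A = (D²/8)(θ − sin θ) = 13.11 ft² and P = Dθ/2 = 9.768 ft.
Hydraulic radius R = A/P = 13.11/9.768 = 1.342 ft.
Manning's equation: Q = (1.486/n) A R^(2/3) S^(1/2) = (1.486/0.027) × 13.11 × 1.342^(2/3) × 0.0027^(1/2) = 45.6 ft³/s.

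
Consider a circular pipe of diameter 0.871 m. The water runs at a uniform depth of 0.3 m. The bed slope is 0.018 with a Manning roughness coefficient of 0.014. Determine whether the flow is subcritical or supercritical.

For a circular section of diameter D = 0.871 m at depth y = 0.3 m, the central angle is θ = 2 arccos(1 − 2y/D) = 2.509 rad. Then A = (D²/8)(θ − sin θ) = 0.1818 m² and P = Dθ/2 = 1.093 m.
Hydraulic radius R = A/P = 0.1818/1.093 = 0.1664 m.
V = (1/n) R^(2/3) √S = (1/0.014) × 0.1664^(2/3) × √0.018 = 2.899 m/s. Hydraulic depth D_h = A/T = 0.1818/0.8278 = 0.2197 m.
Froude number Fr = V/√(g·D_h) = 2.899/√(9.81×0.2197) = 1.98, which is greater than 1, so the flow is supercritical.

supercritical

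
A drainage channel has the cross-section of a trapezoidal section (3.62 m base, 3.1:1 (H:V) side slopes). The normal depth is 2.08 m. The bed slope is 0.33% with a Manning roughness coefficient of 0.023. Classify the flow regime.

subcritical

With bottom width b = 3.62 m and side slope z = 3.1: A = (b + zy)y = (3.62 + 3.1×2.08)×2.08 = 20.94 m²; P = b + 2y√(1+z²) = 3.62 + 2×2.08×3.257 = 17.17 m.
Hydraulic radius R = A/P = 20.94/17.17 = 1.22 m.
V = (1/n) R^(2/3) √S = (1/0.023) × 1.22^(2/3) × √0.0033 = 2.851 m/s. Hydraulic depth D_h = A/T = 20.94/16.52 = 1.268 m.
Froude number Fr = V/√(g·D_h) = 2.851/√(9.81×1.268) = 0.808, which is less than 1, so the flow is subcritical.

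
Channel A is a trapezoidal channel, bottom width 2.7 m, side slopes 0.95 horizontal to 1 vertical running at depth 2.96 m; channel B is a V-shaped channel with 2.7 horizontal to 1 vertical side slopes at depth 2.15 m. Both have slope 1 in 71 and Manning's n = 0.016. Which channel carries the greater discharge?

channel A

Channel A: With bottom width b = 2.7 m and side slope z = 0.95: A = (b + zy)y = (2.7 + 0.95×2.96)×2.96 = 16.32 m²; P = b + 2y√(1+z²) = 2.7 + 2×2.96×1.379 = 10.87 m. Hydraulic radius R = A/P = 16.32/10.87 = 1.502 m. Q_A = (1/0.016)·16.32·1.502^(2/3)·√0.01408 = 158.7 m³/s.
Channel B: For a triangular section with side slope z = 2.7: A = zy² = 2.7×2.15² = 12.48 m²; P = 2y√(1+z²) = 2×2.15×2.879 = 12.38 m. Hydraulic radius R = A/P = 12.48/12.38 = 1.008 m. Q_B = (1/0.016)·12.48·1.008^(2/3)·√0.01408 = 93.07 m³/s.
Q_A = 158.7 m³/s vs Q_B = 93.07 m³/s, so channel A carries more.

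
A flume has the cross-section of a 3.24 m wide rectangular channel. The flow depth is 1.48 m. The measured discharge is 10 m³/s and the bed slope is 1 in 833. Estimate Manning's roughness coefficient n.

n = 0.014

Flow area A = b·y = 3.24 × 1.48 = 4.795 m². Wetted perimeter P = b + 2y = 3.24 + 2×1.48 = 6.2 m.
Hydraulic radius R = A/P = 4.795/6.2 = 0.7734 m.
Rearranging Manning's equation: n = (1/Q) A R^(2/3) S^(1/2) = (1/10) × 4.795 × 0.7734^(2/3) × √0.0012 = 0.014.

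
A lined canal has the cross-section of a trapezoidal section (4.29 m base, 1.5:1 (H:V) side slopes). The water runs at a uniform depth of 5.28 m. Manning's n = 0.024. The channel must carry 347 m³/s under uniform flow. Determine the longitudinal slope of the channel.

S = 0.0043

With bottom width b = 4.29 m and side slope z = 1.5: A = (b + zy)y = (4.29 + 1.5×5.28)×5.28 = 64.47 m²; P = b + 2y√(1+z²) = 4.29 + 2×5.28×1.803 = 23.33 m.
Hydraulic radius R = A/P = 64.47/23.33 = 2.764 m.
From Manning's equation, S = [nQ / (1 A R^(2/3))]² = [0.024 × 347 / (1 × 64.47 × 2.764^(2/3))]² = 0.0043.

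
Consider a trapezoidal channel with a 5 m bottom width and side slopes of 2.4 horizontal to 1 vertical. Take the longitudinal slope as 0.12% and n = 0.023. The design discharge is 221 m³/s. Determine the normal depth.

y_n = 4.73 m

Manning's equation rearranged: A R^(2/3) = nQ / (1·√S) = 0.023 × 221 / (√0.0012) = 146.7.
At y = 3.25 m: A R^(2/3) = 63.81 — too small.
At y = 4.73 m: A R^(2/3) = 146.7 — ≈ 146.7.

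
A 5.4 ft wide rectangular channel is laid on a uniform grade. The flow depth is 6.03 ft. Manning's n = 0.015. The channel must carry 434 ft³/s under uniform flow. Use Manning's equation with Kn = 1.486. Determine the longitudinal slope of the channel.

S = 0.00789

Flow area A = b·y = 5.4 × 6.03 = 32.56 ft². Wetted perimeter P = b + 2y = 5.4 + 2×6.03 = 17.46 ft.
Hydraulic radius R = A/P = 32.56/17.46 = 1.865 ft.
From Manning's equation, S = [nQ / (1.486 A R^(2/3))]² = [0.015 × 434 / (1.486 × 32.56 × 1.865^(2/3))]² = 0.00789.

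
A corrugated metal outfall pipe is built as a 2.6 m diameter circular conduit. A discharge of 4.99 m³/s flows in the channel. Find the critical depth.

At critical depth, Q² T / (g A³) = 1, i.e. A³/T = Q²/g = 4.99²/9.81 = 2.538.
At y = 0.823 m: A³/T = 1.242 — short.
At y = 1.21 m: A³/T = 5.47 — over.
At y = 0.99 m: A³/T = 2.533 — matches.

y_c = 0.99 m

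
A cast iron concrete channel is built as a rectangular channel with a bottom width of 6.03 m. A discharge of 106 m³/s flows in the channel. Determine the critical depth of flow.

For a rectangular channel, critical depth y_c = (q²/g)^(1/3) where q = Q/b = 106/6.03 = 17.58 m²/s.
So y_c = (17.58²/9.81)^(1/3) = 3.16 m.

y_c = 3.16 m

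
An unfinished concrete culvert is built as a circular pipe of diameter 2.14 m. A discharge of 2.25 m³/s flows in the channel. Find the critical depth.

y_c = 0.694 m

At critical depth, Q² T / (g A³) = 1, i.e. A³/T = Q²/g = 2.25²/9.81 = 0.5161.
Try y = 0.83 m: A³/T = 1.027 — too large.
Try y = 0.485 m: A³/T = 0.1279 — too small.
Try y = 0.694 m: A³/T = 0.5152 — matches.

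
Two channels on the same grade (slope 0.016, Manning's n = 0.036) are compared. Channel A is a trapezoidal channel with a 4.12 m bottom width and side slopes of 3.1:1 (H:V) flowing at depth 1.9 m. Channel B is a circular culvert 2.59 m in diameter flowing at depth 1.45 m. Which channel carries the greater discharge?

Channel A: With bottom width b = 4.12 m and side slope z = 3.1: A = (b + zy)y = (4.12 + 3.1×1.9)×1.9 = 19.02 m²; P = b + 2y√(1+z²) = 4.12 + 2×1.9×3.257 = 16.5 m. Hydraulic radius R = A/P = 19.02/16.5 = 1.153 m. Q_A = (1/0.036)·19.02·1.153^(2/3)·√0.016 = 73.47 m³/s.
Channel B: For a circular section of diameter D = 2.59 m at depth y = 1.45 m, the central angle is θ = 2 arccos(1 − 2y/D) = 3.382 rad. Then A = (D²/8)(θ − sin θ) = 3.035 m² and P = Dθ/2 = 4.379 m. Hydraulic radius R = A/P = 3.035/4.379 = 0.693 m. Q_B = (1/0.036)·3.035·0.693^(2/3)·√0.016 = 8.35 m³/s.
Q_A = 73.47 m³/s vs Q_B = 8.35 m³/s, so channel A carries more.

channel A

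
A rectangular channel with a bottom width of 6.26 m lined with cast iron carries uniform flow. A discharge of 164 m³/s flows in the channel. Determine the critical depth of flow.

y_c = 4.12 m

For a rectangular channel, critical depth y_c = (q²/g)^(1/3) where q = Q/b = 164/6.26 = 26.2 m²/s.
So y_c = (26.2²/9.81)^(1/3) = 4.12 m.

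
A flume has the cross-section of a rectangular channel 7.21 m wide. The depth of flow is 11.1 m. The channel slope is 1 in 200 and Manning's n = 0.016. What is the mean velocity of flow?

Flow area A = b·y = 7.21 × 11.1 = 80.03 m². Wetted perimeter P = b + 2y = 7.21 + 2×11.1 = 29.41 m.
Hydraulic radius R = A/P = 80.03/29.41 = 2.721 m.
From Manning's equation, V = (1/n) R^(2/3) S^(1/2) = (1/0.016) × 2.721^(2/3) × 0.005^(1/2) = 8.61 m/s.

V = 8.61 m/s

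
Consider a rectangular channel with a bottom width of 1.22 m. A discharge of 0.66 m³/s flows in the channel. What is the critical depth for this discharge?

For a rectangular channel, critical depth y_c = (q²/g)^(1/3) where q = Q/b = 0.66/1.22 = 0.541 m²/s.
So y_c = (0.541²/9.81)^(1/3) = 0.31 m.

y_c = 0.31 m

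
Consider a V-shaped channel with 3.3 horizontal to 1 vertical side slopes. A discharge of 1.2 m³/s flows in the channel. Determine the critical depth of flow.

y_c = 0.485 m

At critical depth, Q² T / (g A³) = 1, i.e. A³/T = Q²/g = 1.2²/9.81 = 0.1468.
Trying y = 0.529 m: A³/T = 0.2256 — high.
Trying y = 0.485 m: A³/T = 0.1461 — close enough.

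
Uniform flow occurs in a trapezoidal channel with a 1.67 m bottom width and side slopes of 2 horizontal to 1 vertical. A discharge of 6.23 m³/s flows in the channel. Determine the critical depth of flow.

At critical depth, Q² T / (g A³) = 1, i.e. A³/T = Q²/g = 6.23²/9.81 = 3.956.
At y = 0.562 m: A³/T = 0.9882 — low.
At y = 0.965 m: A³/T = 7.582 — high.
At y = 0.816 m: A³/T = 3.965 — ≈ 3.956.

y_c = 0.816 m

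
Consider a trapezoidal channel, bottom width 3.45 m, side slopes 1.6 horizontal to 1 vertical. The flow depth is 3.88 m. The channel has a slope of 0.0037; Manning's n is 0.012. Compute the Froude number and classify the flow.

With bottom width b = 3.45 m and side slope z = 1.6: A = (b + zy)y = (3.45 + 1.6×3.88)×3.88 = 37.47 m²; P = b + 2y√(1+z²) = 3.45 + 2×3.88×1.887 = 18.09 m.
Hydraulic radius R = A/P = 37.47/18.09 = 2.071 m.
V = (1/n) R^(2/3) √S = (1/0.012) × 2.071^(2/3) × √0.0037 = 8.237 m/s. Hydraulic depth D_h = A/T = 37.47/15.87 = 2.362 m.
Froude number Fr = V/√(g·D_h) = 8.237/√(9.81×2.362) = 1.71, which is greater than 1, so the flow is supercritical.

supercritical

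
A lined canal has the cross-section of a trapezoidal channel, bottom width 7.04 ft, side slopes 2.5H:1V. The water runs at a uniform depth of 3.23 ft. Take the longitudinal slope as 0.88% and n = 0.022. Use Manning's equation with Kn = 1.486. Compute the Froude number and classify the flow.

supercritical

With bottom width b = 7.04 ft and side slope z = 2.5: A = (b + zy)y = (7.04 + 2.5×3.23)×3.23 = 48.82 ft²; P = b + 2y√(1+z²) = 7.04 + 2×3.23×2.693 = 24.43 ft.
Hydraulic radius R = A/P = 48.82/24.43 = 1.998 ft.
V = (1.486/n) R^(2/3) √S = (1.486/0.022) × 1.998^(2/3) × √0.0088 = 10.05 ft/s. Hydraulic depth D_h = A/T = 48.82/23.19 = 2.105 ft.
Froude number Fr = V/√(g·D_h) = 10.05/√(32.2×2.105) = 1.22, which is greater than 1, so the flow is supercritical.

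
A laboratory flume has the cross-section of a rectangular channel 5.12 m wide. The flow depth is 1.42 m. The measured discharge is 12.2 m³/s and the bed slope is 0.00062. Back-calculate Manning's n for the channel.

n = 0.014

Flow area A = b·y = 5.12 × 1.42 = 7.27 m². Wetted perimeter P = b + 2y = 5.12 + 2×1.42 = 7.96 m.
Hydraulic radius R = A/P = 7.27/7.96 = 0.9134 m.
Rearranging Manning's equation: n = (1/Q) A R^(2/3) S^(1/2) = (1/12.2) × 7.27 × 0.9134^(2/3) × √0.00062 = 0.014.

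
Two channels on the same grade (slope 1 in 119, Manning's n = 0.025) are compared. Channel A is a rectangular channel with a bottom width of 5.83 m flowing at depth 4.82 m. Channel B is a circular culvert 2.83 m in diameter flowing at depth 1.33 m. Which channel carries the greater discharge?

Channel A: Flow area A = b·y = 5.83 × 4.82 = 28.1 m². Wetted perimeter P = b + 2y = 5.83 + 2×4.82 = 15.47 m. Hydraulic radius R = A/P = 28.1/15.47 = 1.816 m. Q_A = (1/0.025)·28.1·1.816^(2/3)·√0.008403 = 153.4 m³/s.
Channel B: For a circular section of diameter D = 2.83 m at depth y = 1.33 m, the central angle is θ = 2 arccos(1 − 2y/D) = 3.021 rad. Then A = (D²/8)(θ − sin θ) = 2.905 m² and P = Dθ/2 = 4.275 m. Hydraulic radius R = A/P = 2.905/4.275 = 0.6794 m. Q_B = (1/0.025)·2.905·0.6794^(2/3)·√0.008403 = 8.231 m³/s.
Q_A = 153.4 m³/s vs Q_B = 8.231 m³/s, so channel A carries more.

channel A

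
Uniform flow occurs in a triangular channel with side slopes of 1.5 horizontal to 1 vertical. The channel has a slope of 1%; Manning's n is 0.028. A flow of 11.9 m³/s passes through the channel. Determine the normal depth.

Manning's equation rearranged: A R^(2/3) = nQ / (1·√S) = 0.028 × 11.9 / (√0.01) = 3.332.
At y = 2.08 m: A R^(2/3) = 5.893 — high.
At y = 1.51 m: A R^(2/3) = 2.509 — low.
At y = 1.68 m: A R^(2/3) = 3.334 — close enough.

y_n = 1.68 m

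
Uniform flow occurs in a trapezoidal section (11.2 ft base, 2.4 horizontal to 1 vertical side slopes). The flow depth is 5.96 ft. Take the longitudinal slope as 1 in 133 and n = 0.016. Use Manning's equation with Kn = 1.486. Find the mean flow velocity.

With bottom width b = 11.2 ft and side slope z = 2.4: A = (b + zy)y = (11.2 + 2.4×5.96)×5.96 = 152 ft²; P = b + 2y√(1+z²) = 11.2 + 2×5.96×2.6 = 42.19 ft.
Hydraulic radius R = A/P = 152/42.19 = 3.603 ft.
From Manning's equation, V = (1.486/n) R^(2/3) S^(1/2) = (1.486/0.016) × 3.603^(2/3) × 0.007519^(1/2) = 18.9 ft/s.

V = 18.9 ft/s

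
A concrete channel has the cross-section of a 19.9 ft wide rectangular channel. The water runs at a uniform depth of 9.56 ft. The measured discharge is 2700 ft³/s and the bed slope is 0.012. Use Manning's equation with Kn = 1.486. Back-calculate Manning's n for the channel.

n = 0.033

Flow area A = b·y = 19.9 × 9.56 = 190.2 ft². Wetted perimeter P = b + 2y = 19.9 + 2×9.56 = 39.02 ft.
Hydraulic radius R = A/P = 190.2/39.02 = 4.876 ft.
Rearranging Manning's equation: n = (1.486/Q) A R^(2/3) S^(1/2) = (1.486/2700) × 190.2 × 4.876^(2/3) × √0.012 = 0.033.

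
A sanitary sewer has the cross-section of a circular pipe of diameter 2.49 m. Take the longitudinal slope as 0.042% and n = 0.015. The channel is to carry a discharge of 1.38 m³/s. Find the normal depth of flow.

y_n = 0.909 m

Manning's equation rearranged: A R^(2/3) = nQ / (1·√S) = 0.015 × 1.38 / (√0.00042) = 1.01.
Try y = 1.05 m: A R^(2/3) = 1.317 — too large.
Try y = 0.909 m: A R^(2/3) = 1.01 — matches.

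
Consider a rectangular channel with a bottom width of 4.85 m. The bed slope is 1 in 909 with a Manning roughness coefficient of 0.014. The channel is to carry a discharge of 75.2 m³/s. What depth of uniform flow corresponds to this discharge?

y_n = 4.77 m

Manning's equation rearranged: A R^(2/3) = nQ / (1·√S) = 0.014 × 75.2 / (√0.0011) = 31.74.
Trying y = 3.49 m: A R^(2/3) = 21.49 — short.
Trying y = 5.68 m: A R^(2/3) = 39.23 — over.
Trying y = 4.77 m: A R^(2/3) = 31.75 — close enough.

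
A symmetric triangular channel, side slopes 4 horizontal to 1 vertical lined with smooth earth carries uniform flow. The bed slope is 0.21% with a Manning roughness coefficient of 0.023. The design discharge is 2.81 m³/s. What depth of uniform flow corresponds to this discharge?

y_n = 0.811 m

Manning's equation rearranged: A R^(2/3) = nQ / (1·√S) = 0.023 × 2.81 / (√0.0021) = 1.41.
At y = 0.607 m: A R^(2/3) = 0.6523 — low.
At y = 1.02 m: A R^(2/3) = 2.603 — high.
At y = 0.811 m: A R^(2/3) = 1.412 — ≈ 1.41.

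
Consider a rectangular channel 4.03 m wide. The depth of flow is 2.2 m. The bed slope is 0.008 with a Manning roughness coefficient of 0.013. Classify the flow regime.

Flow area A = b·y = 4.03 × 2.2 = 8.866 m². Wetted perimeter P = b + 2y = 4.03 + 2×2.2 = 8.43 m.
Hydraulic radius R = A/P = 8.866/8.43 = 1.052 m.
V = (1/n) R^(2/3) √S = (1/0.013) × 1.052^(2/3) × √0.008 = 7.115 m/s. Hydraulic depth D_h = A/T = 8.866/4.03 = 2.2 m.
Froude number Fr = V/√(g·D_h) = 7.115/√(9.81×2.2) = 1.53, which is greater than 1, so the flow is supercritical.

supercritical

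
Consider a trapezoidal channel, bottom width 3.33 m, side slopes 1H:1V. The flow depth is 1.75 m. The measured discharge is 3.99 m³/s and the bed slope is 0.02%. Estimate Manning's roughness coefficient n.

With bottom width b = 3.33 m and side slope z = 1: A = (b + zy)y = (3.33 + 1×1.75)×1.75 = 8.89 m²; P = b + 2y√(1+z²) = 3.33 + 2×1.75×1.414 = 8.28 m.
Hydraulic radius R = A/P = 8.89/8.28 = 1.074 m.
Rearranging Manning's equation: n = (1/Q) A R^(2/3) S^(1/2) = (1/3.99) × 8.89 × 1.074^(2/3) × √0.0002 = 0.033.

n = 0.033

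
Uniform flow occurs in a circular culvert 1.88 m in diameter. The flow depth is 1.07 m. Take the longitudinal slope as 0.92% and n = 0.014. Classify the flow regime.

supercritical

For a circular section of diameter D = 1.88 m at depth y = 1.07 m, the central angle is θ = 2 arccos(1 − 2y/D) = 3.419 rad. Then A = (D²/8)(θ − sin θ) = 1.632 m² and P = Dθ/2 = 3.214 m.
Hydraulic radius R = A/P = 1.632/3.214 = 0.5077 m.
V = (1/n) R^(2/3) √S = (1/0.014) × 0.5077^(2/3) × √0.0092 = 4.36 m/s. Hydraulic depth D_h = A/T = 1.632/1.862 = 0.8763 m.
Froude number Fr = V/√(g·D_h) = 4.36/√(9.81×0.8763) = 1.49, which is greater than 1, so the flow is supercritical.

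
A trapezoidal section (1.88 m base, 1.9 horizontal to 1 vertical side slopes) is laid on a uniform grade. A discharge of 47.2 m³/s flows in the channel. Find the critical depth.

At critical depth, Q² T / (g A³) = 1, i.e. A³/T = Q²/g = 47.2²/9.81 = 227.1.
Try y = 1.77 m: A³/T = 92.87 — low.
Try y = 2.44 m: A³/T = 360.4 — high.
Try y = 2.19 m: A³/T = 227 — matches.

y_c = 2.19 m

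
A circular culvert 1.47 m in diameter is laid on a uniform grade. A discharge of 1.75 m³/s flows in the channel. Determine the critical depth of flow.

y_c = 0.682 m

At critical depth, Q² T / (g A³) = 1, i.e. A³/T = Q²/g = 1.75²/9.81 = 0.3122.
Try y = 0.507 m: A³/T = 0.09997 — too small.
Try y = 0.858 m: A³/T = 0.7508 — too large.
Try y = 0.682 m: A³/T = 0.3123 — close enough.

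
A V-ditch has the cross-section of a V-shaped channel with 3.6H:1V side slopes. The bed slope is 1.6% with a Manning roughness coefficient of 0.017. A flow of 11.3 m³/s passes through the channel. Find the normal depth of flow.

y_n = 0.868 m

Manning's equation rearranged: A R^(2/3) = nQ / (1·√S) = 0.017 × 11.3 / (√0.016) = 1.519.
Try y = 0.596 m: A R^(2/3) = 0.5566 — short.
Try y = 0.954 m: A R^(2/3) = 1.951 — over.
Try y = 0.868 m: A R^(2/3) = 1.517 — ≈ 1.519.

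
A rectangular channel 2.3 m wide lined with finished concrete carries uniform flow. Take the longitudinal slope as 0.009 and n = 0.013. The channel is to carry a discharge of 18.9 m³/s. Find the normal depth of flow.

y_n = 1.5 m

Manning's equation rearranged: A R^(2/3) = nQ / (1·√S) = 0.013 × 18.9 / (√0.009) = 2.59.
Try y = 1.7 m: A R^(2/3) = 3.041 — too large.
Try y = 1.5 m: A R^(2/3) = 2.591 — ≈ 2.59.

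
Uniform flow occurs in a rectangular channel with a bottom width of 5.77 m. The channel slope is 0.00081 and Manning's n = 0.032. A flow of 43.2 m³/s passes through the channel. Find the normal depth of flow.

y_n = 5.5 m

Manning's equation rearranged: A R^(2/3) = nQ / (1·√S) = 0.032 × 43.2 / (√0.00081) = 48.57.
Try y = 6.25 m: A R^(2/3) = 56.75 — high.
Try y = 5.5 m: A R^(2/3) = 48.55 — ≈ 48.57.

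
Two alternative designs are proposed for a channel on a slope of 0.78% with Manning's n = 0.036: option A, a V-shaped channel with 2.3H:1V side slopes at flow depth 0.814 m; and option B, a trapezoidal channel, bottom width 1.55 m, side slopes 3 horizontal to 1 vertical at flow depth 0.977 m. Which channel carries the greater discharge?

Channel A: For a triangular section with side slope z = 2.3: A = zy² = 2.3×0.814² = 1.524 m²; P = 2y√(1+z²) = 2×0.814×2.508 = 4.083 m. Hydraulic radius R = A/P = 1.524/4.083 = 0.3732 m. Q_A = (1/0.036)·1.524·0.3732^(2/3)·√0.0078 = 1.938 m³/s.
Channel B: With bottom width b = 1.55 m and side slope z = 3: A = (b + zy)y = (1.55 + 3×0.977)×0.977 = 4.378 m²; P = b + 2y√(1+z²) = 1.55 + 2×0.977×3.162 = 7.729 m. Hydraulic radius R = A/P = 4.378/7.729 = 0.5664 m. Q_B = (1/0.036)·4.378·0.5664^(2/3)·√0.0078 = 7.353 m³/s.
Q_A = 1.938 m³/s vs Q_B = 7.353 m³/s, so channel B carries more.

channel B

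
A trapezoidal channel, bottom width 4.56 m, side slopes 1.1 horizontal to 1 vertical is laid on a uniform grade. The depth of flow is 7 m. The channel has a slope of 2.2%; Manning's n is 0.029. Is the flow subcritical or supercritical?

With bottom width b = 4.56 m and side slope z = 1.1: A = (b + zy)y = (4.56 + 1.1×7)×7 = 85.82 m²; P = b + 2y√(1+z²) = 4.56 + 2×7×1.487 = 25.37 m.
Hydraulic radius R = A/P = 85.82/25.37 = 3.382 m.
V = (1/n) R^(2/3) √S = (1/0.029) × 3.382^(2/3) × √0.022 = 11.52 m/s. Hydraulic depth D_h = A/T = 85.82/19.96 = 4.3 m.
Froude number Fr = V/√(g·D_h) = 11.52/√(9.81×4.3) = 1.77, which is greater than 1, so the flow is supercritical.

supercritical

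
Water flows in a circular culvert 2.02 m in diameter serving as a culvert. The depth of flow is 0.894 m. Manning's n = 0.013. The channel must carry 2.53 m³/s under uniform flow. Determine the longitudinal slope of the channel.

S = 0.0016

For a circular section of diameter D = 2.02 m at depth y = 0.894 m, the central angle is θ = 2 arccos(1 − 2y/D) = 2.911 rad. Then A = (D²/8)(θ − sin θ) = 1.369 m² and P = Dθ/2 = 2.94 m.
Hydraulic radius R = A/P = 1.369/2.94 = 0.4654 m.
From Manning's equation, S = [nQ / (1 A R^(2/3))]² = [0.013 × 2.53 / (1 × 1.369 × 0.4654^(2/3))]² = 0.0016.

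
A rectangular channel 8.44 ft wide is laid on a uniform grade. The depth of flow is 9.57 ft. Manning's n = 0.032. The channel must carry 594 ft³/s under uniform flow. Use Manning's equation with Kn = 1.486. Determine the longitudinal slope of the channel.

S = 0.00599

Flow area A = b·y = 8.44 × 9.57 = 80.77 ft². Wetted perimeter P = b + 2y = 8.44 + 2×9.57 = 27.58 ft.
Hydraulic radius R = A/P = 80.77/27.58 = 2.929 ft.
From Manning's equation, S = [nQ / (1.486 A R^(2/3))]² = [0.032 × 594 / (1.486 × 80.77 × 2.929^(2/3))]² = 0.00599.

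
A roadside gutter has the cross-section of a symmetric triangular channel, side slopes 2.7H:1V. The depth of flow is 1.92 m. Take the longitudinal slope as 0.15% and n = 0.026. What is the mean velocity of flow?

V = 1.39 m/s

For a triangular section with side slope z = 2.7: A = zy² = 2.7×1.92² = 9.953 m²; P = 2y√(1+z²) = 2×1.92×2.879 = 11.06 m.
Hydraulic radius R = A/P = 9.953/11.06 = 0.9002 m.
From Manning's equation, V = (1/n) R^(2/3) S^(1/2) = (1/0.026) × 0.9002^(2/3) × 0.0015^(1/2) = 1.39 m/s.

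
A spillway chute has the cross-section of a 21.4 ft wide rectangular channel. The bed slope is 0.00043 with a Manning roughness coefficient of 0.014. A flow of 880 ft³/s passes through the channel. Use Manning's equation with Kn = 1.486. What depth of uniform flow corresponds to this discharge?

Manning's equation rearranged: A R^(2/3) = nQ / (1.486·√S) = 0.014 × 880 / (1.486 × √0.00043) = 399.8.
At y = 8.57 ft: A R^(2/3) = 518.9 — too large.
At y = 6.37 ft: A R^(2/3) = 343.1 — too small.
At y = 7.1 ft: A R^(2/3) = 399.8 — matches.

y_n = 7.1 ft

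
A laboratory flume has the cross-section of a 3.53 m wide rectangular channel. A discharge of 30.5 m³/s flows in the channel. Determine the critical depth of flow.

For a rectangular channel, critical depth y_c = (q²/g)^(1/3) where q = Q/b = 30.5/3.53 = 8.64 m²/s.
So y_c = (8.64²/9.81)^(1/3) = 1.97 m.

y_c = 1.97 m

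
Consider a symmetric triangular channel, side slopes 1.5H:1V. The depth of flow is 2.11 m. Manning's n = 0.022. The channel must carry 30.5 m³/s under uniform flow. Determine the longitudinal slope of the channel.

For a triangular section with side slope z = 1.5: A = zy² = 1.5×2.11² = 6.678 m²; P = 2y√(1+z²) = 2×2.11×1.803 = 7.608 m.
Hydraulic radius R = A/P = 6.678/7.608 = 0.8778 m.
From Manning's equation, S = [nQ / (1 A R^(2/3))]² = [0.022 × 30.5 / (1 × 6.678 × 0.8778^(2/3))]² = 0.012.

S = 0.012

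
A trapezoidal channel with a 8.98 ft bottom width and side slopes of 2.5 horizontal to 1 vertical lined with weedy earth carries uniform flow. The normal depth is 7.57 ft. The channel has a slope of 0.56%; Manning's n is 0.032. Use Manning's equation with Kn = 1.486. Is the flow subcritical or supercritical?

subcritical

With bottom width b = 8.98 ft and side slope z = 2.5: A = (b + zy)y = (8.98 + 2.5×7.57)×7.57 = 211.2 ft²; P = b + 2y√(1+z²) = 8.98 + 2×7.57×2.693 = 49.75 ft.
Hydraulic radius R = A/P = 211.2/49.75 = 4.246 ft.
V = (1.486/n) R^(2/3) √S = (1.486/0.032) × 4.246^(2/3) × √0.0056 = 9.113 ft/s. Hydraulic depth D_h = A/T = 211.2/46.83 = 4.511 ft.
Froude number Fr = V/√(g·D_h) = 9.113/√(32.2×4.511) = 0.756, which is less than 1, so the flow is subcritical.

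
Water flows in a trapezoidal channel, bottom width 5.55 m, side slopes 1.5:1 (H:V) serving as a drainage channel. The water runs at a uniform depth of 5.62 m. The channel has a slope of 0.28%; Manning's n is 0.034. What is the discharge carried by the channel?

Q = 257 m³/s

With bottom width b = 5.55 m and side slope z = 1.5: A = (b + zy)y = (5.55 + 1.5×5.62)×5.62 = 78.57 m²; P = b + 2y√(1+z²) = 5.55 + 2×5.62×1.803 = 25.81 m.
Hydraulic radius R = A/P = 78.57/25.81 = 3.044 m.
Manning's equation: Q = (1/n) A R^(2/3) S^(1/2) = (1/0.034) × 78.57 × 3.044^(2/3) × 0.0028^(1/2) = 257 m³/s.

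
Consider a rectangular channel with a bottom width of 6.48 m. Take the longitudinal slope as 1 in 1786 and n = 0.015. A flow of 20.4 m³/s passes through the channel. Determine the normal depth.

y_n = 1.81 m

Manning's equation rearranged: A R^(2/3) = nQ / (1·√S) = 0.015 × 20.4 / (√0.0005599) = 12.93.
Try y = 1.98 m: A R^(2/3) = 14.72 — high.
Try y = 1.81 m: A R^(2/3) = 12.96 — close enough.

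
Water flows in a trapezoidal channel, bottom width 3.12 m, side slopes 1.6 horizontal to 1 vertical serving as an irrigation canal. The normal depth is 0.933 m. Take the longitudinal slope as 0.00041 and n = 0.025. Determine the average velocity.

V = 0.607 m/s

With bottom width b = 3.12 m and side slope z = 1.6: A = (b + zy)y = (3.12 + 1.6×0.933)×0.933 = 4.304 m²; P = b + 2y√(1+z²) = 3.12 + 2×0.933×1.887 = 6.641 m.
Hydraulic radius R = A/P = 4.304/6.641 = 0.6481 m.
From Manning's equation, V = (1/n) R^(2/3) S^(1/2) = (1/0.025) × 0.6481^(2/3) × 0.00041^(1/2) = 0.607 m/s.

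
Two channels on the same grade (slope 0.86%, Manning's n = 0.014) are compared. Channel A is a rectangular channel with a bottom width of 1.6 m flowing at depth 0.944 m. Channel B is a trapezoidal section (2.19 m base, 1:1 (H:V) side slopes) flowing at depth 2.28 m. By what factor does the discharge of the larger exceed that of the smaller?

Channel A: Flow area A = b·y = 1.6 × 0.944 = 1.51 m². Wetted perimeter P = b + 2y = 1.6 + 2×0.944 = 3.488 m. Hydraulic radius R = A/P = 1.51/3.488 = 0.433 m. Q_A = (1/0.014)·1.51·0.433^(2/3)·√0.0086 = 5.727 m³/s.
Channel B: With bottom width b = 2.19 m and side slope z = 1: A = (b + zy)y = (2.19 + 1×2.28)×2.28 = 10.19 m²; P = b + 2y√(1+z²) = 2.19 + 2×2.28×1.414 = 8.639 m. Hydraulic radius R = A/P = 10.19/8.639 = 1.18 m. Q_B = (1/0.014)·10.19·1.18^(2/3)·√0.0086 = 75.37 m³/s.
The larger discharge is 75.37 m³/s and the smaller is 5.727 m³/s; the ratio is 13.2.

13.2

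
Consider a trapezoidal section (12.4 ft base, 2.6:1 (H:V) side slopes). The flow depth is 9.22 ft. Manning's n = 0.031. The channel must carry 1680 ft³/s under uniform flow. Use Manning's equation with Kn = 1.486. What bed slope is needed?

With bottom width b = 12.4 ft and side slope z = 2.6: A = (b + zy)y = (12.4 + 2.6×9.22)×9.22 = 335.3 ft²; P = b + 2y√(1+z²) = 12.4 + 2×9.22×2.786 = 63.77 ft.
Hydraulic radius R = A/P = 335.3/63.77 = 5.259 ft.
From Manning's equation, S = [nQ / (1.486 A R^(2/3))]² = [0.031 × 1680 / (1.486 × 335.3 × 5.259^(2/3))]² = 0.00119.

S = 0.00119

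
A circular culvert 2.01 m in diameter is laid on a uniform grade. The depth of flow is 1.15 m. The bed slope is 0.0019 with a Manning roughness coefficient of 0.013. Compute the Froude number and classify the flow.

subcritical

For a circular section of diameter D = 2.01 m at depth y = 1.15 m, the central angle is θ = 2 arccos(1 − 2y/D) = 3.431 rad. Then A = (D²/8)(θ − sin θ) = 1.877 m² and P = Dθ/2 = 3.448 m.
Hydraulic radius R = A/P = 1.877/3.448 = 0.5443 m.
V = (1/n) R^(2/3) √S = (1/0.013) × 0.5443^(2/3) × √0.0019 = 2.235 m/s. Hydraulic depth D_h = A/T = 1.877/1.989 = 0.9437 m.
Froude number Fr = V/√(g·D_h) = 2.235/√(9.81×0.9437) = 0.735, which is less than 1, so the flow is subcritical.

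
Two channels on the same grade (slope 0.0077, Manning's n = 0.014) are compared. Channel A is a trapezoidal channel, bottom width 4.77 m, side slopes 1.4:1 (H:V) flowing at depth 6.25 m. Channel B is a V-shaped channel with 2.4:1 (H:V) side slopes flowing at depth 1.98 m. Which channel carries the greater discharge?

channel A

Channel A: With bottom width b = 4.77 m and side slope z = 1.4: A = (b + zy)y = (4.77 + 1.4×6.25)×6.25 = 84.5 m²; P = b + 2y√(1+z²) = 4.77 + 2×6.25×1.72 = 26.28 m. Hydraulic radius R = A/P = 84.5/26.28 = 3.216 m. Q_A = (1/0.014)·84.5·3.216^(2/3)·√0.0077 = 1154 m³/s.
Channel B: For a triangular section with side slope z = 2.4: A = zy² = 2.4×1.98² = 9.409 m²; P = 2y√(1+z²) = 2×1.98×2.6 = 10.3 m. Hydraulic radius R = A/P = 9.409/10.3 = 0.9138 m. Q_B = (1/0.014)·9.409·0.9138^(2/3)·√0.0077 = 55.54 m³/s.
Q_A = 1154 m³/s vs Q_B = 55.54 m³/s, so channel A carries more.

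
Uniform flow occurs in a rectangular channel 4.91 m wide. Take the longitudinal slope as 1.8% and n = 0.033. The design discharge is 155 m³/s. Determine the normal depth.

y_n = 5.46 m

Manning's equation rearranged: A R^(2/3) = nQ / (1·√S) = 0.033 × 155 / (√0.018) = 38.12.
At y = 4.44 m: A R^(2/3) = 29.58 — too small.
At y = 6.91 m: A R^(2/3) = 50.42 — too large.
At y = 5.46 m: A R^(2/3) = 38.09 — matches.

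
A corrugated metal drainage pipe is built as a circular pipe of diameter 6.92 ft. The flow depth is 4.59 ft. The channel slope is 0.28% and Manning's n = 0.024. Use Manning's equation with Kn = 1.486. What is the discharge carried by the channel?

Q = 138 ft³/s

For a circular section of diameter D = 6.92 ft at depth y = 4.59 ft, the central angle is θ = 2 arccos(1 − 2y/D) = 3.807 rad. Then A = (D²/8)(θ − sin θ) = 26.48 ft² and P = Dθ/2 = 13.17 ft.
Hydraulic radius R = A/P = 26.48/13.17 = 2.011 ft.
Manning's equation: Q = (1.486/n) A R^(2/3) S^(1/2) = (1.486/0.024) × 26.48 × 2.011^(2/3) × 0.0028^(1/2) = 138 ft³/s.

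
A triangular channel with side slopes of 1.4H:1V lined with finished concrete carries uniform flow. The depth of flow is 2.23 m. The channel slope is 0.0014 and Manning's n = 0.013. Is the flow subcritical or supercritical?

subcritical

For a triangular section with side slope z = 1.4: A = zy² = 1.4×2.23² = 6.962 m²; P = 2y√(1+z²) = 2×2.23×1.72 = 7.673 m.
Hydraulic radius R = A/P = 6.962/7.673 = 0.9073 m.
V = (1/n) R^(2/3) √S = (1/0.013) × 0.9073^(2/3) × √0.0014 = 2.697 m/s. Hydraulic depth D_h = A/T = 6.962/6.244 = 1.115 m.
Froude number Fr = V/√(g·D_h) = 2.697/√(9.81×1.115) = 0.816, which is less than 1, so the flow is subcritical.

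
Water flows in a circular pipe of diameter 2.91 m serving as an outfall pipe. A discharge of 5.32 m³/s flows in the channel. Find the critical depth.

At critical depth, Q² T / (g A³) = 1, i.e. A³/T = Q²/g = 5.32²/9.81 = 2.885.
At y = 1.23 m: A³/T = 6.645 — over.
At y = 0.711 m: A³/T = 0.7977 — short.
At y = 0.99 m: A³/T = 2.882 — close enough.

y_c = 0.99 m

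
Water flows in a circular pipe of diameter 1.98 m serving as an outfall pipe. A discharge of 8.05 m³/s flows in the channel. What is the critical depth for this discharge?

At critical depth, Q² T / (g A³) = 1, i.e. A³/T = Q²/g = 8.05²/9.81 = 6.606.
Try y = 1.01 m: A³/T = 1.989 — too small.
Try y = 1.67 m: A³/T = 14.78 — too large.
Try y = 1.38 m: A³/T = 6.61 — close enough.

y_c = 1.38 m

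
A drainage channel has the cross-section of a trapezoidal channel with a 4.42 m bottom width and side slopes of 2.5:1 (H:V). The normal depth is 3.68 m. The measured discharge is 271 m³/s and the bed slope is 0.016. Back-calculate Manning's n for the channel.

n = 0.038

With bottom width b = 4.42 m and side slope z = 2.5: A = (b + zy)y = (4.42 + 2.5×3.68)×3.68 = 50.12 m²; P = b + 2y√(1+z²) = 4.42 + 2×3.68×2.693 = 24.24 m.
Hydraulic radius R = A/P = 50.12/24.24 = 2.068 m.
Rearranging Manning's equation: n = (1/Q) A R^(2/3) S^(1/2) = (1/271) × 50.12 × 2.068^(2/3) × √0.016 = 0.038.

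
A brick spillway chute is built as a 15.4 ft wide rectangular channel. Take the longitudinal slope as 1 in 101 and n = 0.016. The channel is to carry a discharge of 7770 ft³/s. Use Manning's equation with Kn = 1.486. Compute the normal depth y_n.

y_n = 17.8 ft

Manning's equation rearranged: A R^(2/3) = nQ / (1.486·√S) = 0.016 × 7770 / (1.486 × √0.009901) = 840.8.
Trying y = 20 ft: A R^(2/3) = 966.6 — too large.
Trying y = 13.1 ft: A R^(2/3) = 578 — too small.
Trying y = 17.8 ft: A R^(2/3) = 841.1 — matches.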